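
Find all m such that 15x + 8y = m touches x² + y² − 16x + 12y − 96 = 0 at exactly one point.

Tangency holds when the distance from the centre (8, −6) to the line equals the radius 14:
|15·8 + 8·(−6) − m| / √289 = 14
|m − (72)| = 14·17, so m = 310 or m = −166.

m = −166 or m = 310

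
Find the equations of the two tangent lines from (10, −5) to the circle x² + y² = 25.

4x + 3y = 25 and y = −5

Let a tangent through (10, −5) have slope m. Its distance from (0, 0) must equal 5:
[m·(−10) − (5)]² = 25(m² + 1)
3m² + 4m = 0, so m = −4/3 or m = 0.
With m = −4/3: 4x + 3y = 25. With m = 0: y = −5.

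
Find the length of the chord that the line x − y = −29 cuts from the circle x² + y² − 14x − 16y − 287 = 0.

4√2

From the line, y = x + 29. Substituting:
2x² + 28x + 90 = 0  ⟹  x² + 14x + 45 = 0
x = −5 or x = −9, giving (−5, 24) and (−9, 20).
Chord length = distance between (−5, 24) and (−9, 20) = √32 = 4√2.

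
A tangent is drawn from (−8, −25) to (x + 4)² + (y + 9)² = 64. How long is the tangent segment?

4√13

The centre is (−4, −9) and r = 8. The square of the distance from P to the centre is 16 + 256 = 272.
By the tangent–radius right angle, tangent length = √(|PO|² − r²) = √208 = 4√13.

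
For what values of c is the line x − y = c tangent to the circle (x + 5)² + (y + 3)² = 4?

c = −2 ± 2√2

For a tangent, require d(centre, line) = r = 2.
|1·(−5) − 1·(−3) − c| / √2 = 2
|c − (−2)| = 2√2.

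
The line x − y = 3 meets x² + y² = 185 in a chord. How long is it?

19√2

From the line, y = x − 3. Substituting:
2x² − 6x − 176 = 0  ⟹  x² − 3x − 88 = 0
x = 11 or x = −8, giving (11, 8) and (−8, −11).
Chord length = distance between (11, 8) and (−8, −11) = √722 = 19√2.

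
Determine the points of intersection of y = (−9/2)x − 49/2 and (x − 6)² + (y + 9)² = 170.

Substitute y = (−49 − 9x)/2:
85x² + 510x + 425 = 0  ⟹  x² + 6x + 5 = 0
x = −1 or x = −5, giving (−1, −20) and (−5, −2).

(−5, −2) and (−1, −20)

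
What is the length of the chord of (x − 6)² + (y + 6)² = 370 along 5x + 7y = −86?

4√74

The distance from (6, −6) to the line is 74/√74, and r² = 370.
Half the chord is √(r² − d²) = √(296), so the full chord is 4√74.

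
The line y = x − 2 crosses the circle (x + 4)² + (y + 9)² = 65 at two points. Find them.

(−11, −13) and (0, −2)

From the line, y = x − 2. Substituting:
2x² + 22x = 0  ⟹  x² + 11x = 0
x = 0 or x = −11, giving (0, −2) and (−11, −13).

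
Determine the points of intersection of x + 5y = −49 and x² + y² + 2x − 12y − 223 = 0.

Substitute y = (−49 − x)/5:
26x² + 208x − 234 = 0  ⟹  x² + 8x − 9 = 0
x = 1 or x = −9, giving (1, −10) and (−9, −8).

(−9, −8) and (1, −10)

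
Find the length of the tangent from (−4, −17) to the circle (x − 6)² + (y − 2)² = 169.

Centre (6, 2), r² = 169. |PO|² = (−10)² + (−19)² = 461.
The tangent meets the radius at right angles, so tangent² = |PO|² − r² = 461 − 169 = 292.

2√73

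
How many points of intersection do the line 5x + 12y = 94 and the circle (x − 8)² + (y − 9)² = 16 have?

d² = (5·8 + 12·9 − (94))²/169 = 2916/169; r² = 16.
Since d² > r², the line lies outside the circle.

0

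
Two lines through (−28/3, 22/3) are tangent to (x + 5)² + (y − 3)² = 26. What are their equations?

A line y − (22/3) = m(x − (−28/3)) is tangent when its distance from (−5, 3) is √26:
[m·(13/3) − (−13/3)]² = 26(m² + 1)
5m² − 26m + 5 = 0, so m = 1/5 or m = 5.
With m = 1/5: x − 5y = −46. With m = 5: 5x − y = −54.

x − 5y = −46 and 5x − y = −54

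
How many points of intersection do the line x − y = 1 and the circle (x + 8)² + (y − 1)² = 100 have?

Centre (−8, 1), r² = 100. Distance² from centre to line = (−10)²/2 = 50.
Since d² < r², the line cuts the circle twice.

2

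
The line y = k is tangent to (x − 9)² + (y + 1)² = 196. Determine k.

Tangency holds when the distance from the centre (9, −1) to the line equals the radius 14:
|0·9 + 1·(−1) − k| / √1 = 14
|k − (−1)| = 14, so k = 13 or k = −15.

k = −15 or k = 13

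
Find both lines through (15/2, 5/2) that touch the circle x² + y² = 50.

Let a tangent through (15/2, 5/2) have slope m. Its distance from (0, 0) must equal 5√2:
[m·(−15/2) − (−5/2)]² = 50(m² + 1)
m² − 6m − 7 = 0, so m = −1 or m = 7.
Through (15/2, 5/2) these give x + y = 10 and 7x − y = 50.

x + y = 10 and 7x − y = 50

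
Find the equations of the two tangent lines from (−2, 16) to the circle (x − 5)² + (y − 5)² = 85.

A line y − (16) = m(x − (−2)) is tangent when its distance from (5, 5) is √85:
(7m − (−11))² = 85(m² + 1)
18m² − 77m − 18 = 0, so m = 9/2 or m = −2/9.
Through (−2, 16) these give 9x − 2y = −50 and 2x + 9y = 140.

9x − 2y = −50 and 2x + 9y = 140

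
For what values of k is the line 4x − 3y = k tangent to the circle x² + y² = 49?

k = −35 or k = 35

The line touches the circle iff its distance from (0, 0) is 7:
|4·0 − 3·0 − k| / √25 = 7
|k| = 7·5, so k = 35 or k = −35.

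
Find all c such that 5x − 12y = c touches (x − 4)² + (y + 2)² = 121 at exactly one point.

The line touches the circle iff its distance from (4, −2) is 11:
|5·4 − 12·(−2) − c| / √169 = 11
|c − (44)| = 11·13, so c = 187 or c = −99.

c = −99 or c = 187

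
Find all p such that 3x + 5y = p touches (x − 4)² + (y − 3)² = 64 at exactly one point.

For a tangent, require d(centre, line) = r = 8.
|3·4 + 5·3 − p| / √34 = 8
|p − (27)| = 8√34.

p = 27 ± 8√34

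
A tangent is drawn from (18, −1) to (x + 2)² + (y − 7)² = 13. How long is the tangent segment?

√451

Centre (−2, 7), r² = 13. |PO|² = (20)² + (−8)² = 464.
The tangent meets the radius at right angles, so tangent² = |PO|² − r² = 464 − 13 = 451.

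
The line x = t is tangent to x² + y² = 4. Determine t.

t = −2 or t = 2

For a tangent, require d(centre, line) = r = 2.
|1·0 + 0·0 − t| / √1 = 2
|t| = 2, so t = 2 or t = −2.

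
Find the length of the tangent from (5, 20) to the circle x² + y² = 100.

With centre O = (0, 0), |OP|² = 425 and r² = 100.
By the tangent–radius right angle, tangent length = √(|PO|² − r²) = √325 = 5√13.

5√13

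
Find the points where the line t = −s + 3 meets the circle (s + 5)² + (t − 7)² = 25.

(−8, 11) and (−1, 4)

Substitute t = −s + 3:
2s² + 18s + 16 = 0  ⟹  s² + 9s + 8 = 0
s = −1 or s = −8, giving (−1, 4) and (−8, 11).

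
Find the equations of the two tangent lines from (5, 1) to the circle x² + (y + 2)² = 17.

4x − y = 19 and x + 4y = 9

Write the tangent as mx − y + (1 − m·(5)) = 0 and set its distance from the centre to √17:
[m·(−5) − (−3)]² = 17(m² + 1)
4m² − 15m − 4 = 0, so m = 4 or m = −1/4.
With m = 4: 4x − y = 19. With m = −1/4: x + 4y = 9.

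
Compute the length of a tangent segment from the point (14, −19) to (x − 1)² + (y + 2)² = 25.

√433

With centre O = (1, −2), |OP|² = 458 and r² = 25.
By the tangent–radius right angle, tangent length = √(|PO|² − r²) = √433.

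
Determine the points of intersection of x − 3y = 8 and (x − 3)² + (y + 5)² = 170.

Substitute y = (−8 + x)/3:
10x² − 40x − 1400 = 0  ⟹  x² − 4x − 140 = 0
x = 14 or x = −10, giving (14, 2) and (−10, −6).

(−10, −6) and (14, 2)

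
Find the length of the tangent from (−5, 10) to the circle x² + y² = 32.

√93

The centre is (0, 0) and r = 4√2. The square of the distance from P to the centre is 25 + 100 = 125.
Power of the point: PT² = |PO|² − r² = 93, so PT = √93.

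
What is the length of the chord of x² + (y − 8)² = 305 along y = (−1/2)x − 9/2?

12√5

Express y = (−9 − x)/2 and substitute into the circle:
5x² + 50x − 595 = 0  ⟹  x² + 10x − 119 = 0
x = 7 or x = −17, giving (7, −8) and (−17, 4).
|(7, −8) − (−17, 4)| = √((24)² + (−12)²) = 12√5.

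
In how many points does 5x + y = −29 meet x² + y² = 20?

Substituting the line into the circle gives 26x² + 290x + 821 = 0.
Discriminant = (290)² − 4·26·(821) = −1284 < 0.
No real roots: the line does not meet the circle.

0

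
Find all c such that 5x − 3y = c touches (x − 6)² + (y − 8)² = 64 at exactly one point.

The line touches the circle iff its distance from (6, 8) is 8:
|5·6 − 3·8 − c| / √34 = 8
|c − (6)| = 8√34.

c = 6 ± 8√34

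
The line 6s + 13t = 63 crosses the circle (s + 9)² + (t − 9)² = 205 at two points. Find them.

(−22, 15) and (4, 3)

From the line, t = (63 − 6s)/13. Substituting:
205s² + 3690s − 18040 = 0  ⟹  s² + 18s − 88 = 0
s = 4 or s = −22, giving (4, 3) and (−22, 15).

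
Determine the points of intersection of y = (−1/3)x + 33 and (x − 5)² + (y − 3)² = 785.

Substitute y = (99 − x)/3:
10x² − 270x + 1260 = 0  ⟹  x² − 27x + 126 = 0
x = 21 or x = 6, giving (21, 26) and (6, 31).

(6, 31) and (21, 26)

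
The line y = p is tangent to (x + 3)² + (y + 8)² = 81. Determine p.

p = −17 or p = 1

Tangency holds when the distance from the centre (−3, −8) to the line equals the radius 9:
|0·(−3) + 1·(−8) − p| / √1 = 9
|p − (−8)| = 9, so p = 1 or p = −17.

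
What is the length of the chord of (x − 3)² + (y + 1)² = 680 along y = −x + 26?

From the line, y = −x + 26. Substituting:
2x² − 60x + 58 = 0  ⟹  x² − 30x + 29 = 0
x = 29 or x = 1, giving (29, −3) and (1, 25).
|(29, −3) − (1, 25)| = √((28)² + (−28)²) = 28√2.

28√2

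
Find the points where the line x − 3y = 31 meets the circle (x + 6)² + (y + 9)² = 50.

(−11, −14) and (1, −10)

Express y = (−31 + x)/3 and substitute into the circle:
10x² + 100x − 110 = 0  ⟹  x² + 10x − 11 = 0
x = 1 or x = −11, giving (1, −10) and (−11, −14).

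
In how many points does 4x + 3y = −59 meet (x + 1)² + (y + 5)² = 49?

0

d² = (4·(−1) + 3·(−5) − (−59))²/25 = 64; r² = 49.
Since d² > r², the line lies outside the circle.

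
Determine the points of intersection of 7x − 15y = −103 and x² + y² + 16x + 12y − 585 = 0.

(−34, −9) and (11, 12)

Substitute y = (103 + 7x)/15:
274x² + 6302x − 102476 = 0  ⟹  x² + 23x − 374 = 0
x = 11 or x = −34, giving (11, 12) and (−34, −9).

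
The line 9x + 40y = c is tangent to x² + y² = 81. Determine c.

Tangency holds when the distance from the centre (0, 0) to the line equals the radius 9:
|9·0 + 40·0 − c| / √1681 = 9
|c| = 9·41, so c = 369 or c = −369.

c = −369 or c = 369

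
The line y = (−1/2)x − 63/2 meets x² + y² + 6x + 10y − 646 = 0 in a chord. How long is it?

From the line, y = (−63 − x)/2. Substituting:
5x² + 130x + 125 = 0  ⟹  x² + 26x + 25 = 0
x = −1 or x = −25, giving (−1, −31) and (−25, −19).
Chord length = distance between (−1, −31) and (−25, −19) = √720 = 12√5.

12√5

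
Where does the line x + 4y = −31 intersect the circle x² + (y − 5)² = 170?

Substitute y = (−31 − x)/4:
17x² + 102x − 119 = 0  ⟹  x² + 6x − 7 = 0
x = 1 or x = −7, giving (1, −8) and (−7, −6).

(−7, −6) and (1, −8)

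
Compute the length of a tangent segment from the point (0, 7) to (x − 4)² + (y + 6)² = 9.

With centre O = (4, −6), |OP|² = 185 and r² = 9.
The tangent meets the radius at right angles, so tangent² = |PO|² − r² = 185 − 9 = 176.

4√11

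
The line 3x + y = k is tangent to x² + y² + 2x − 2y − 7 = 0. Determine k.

k = −2 ± 3√10

For a tangent, require d(centre, line) = r = 3.
|3·(−1) + 1·1 − k| / √10 = 3
|k − (−2)| = 3√10.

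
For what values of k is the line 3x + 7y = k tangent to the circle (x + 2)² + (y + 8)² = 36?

k = −62 ± 6√58

For a tangent, require d(centre, line) = r = 6.
|3·(−2) + 7·(−8) − k| / √58 = 6
|k − (−62)| = 6√58.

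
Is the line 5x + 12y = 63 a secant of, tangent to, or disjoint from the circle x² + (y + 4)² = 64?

disjoint

d² = (5·0 + 12·(−4) − (63))²/169 = 12321/169; r² = 64.
Since d² > r², the line lies outside the circle.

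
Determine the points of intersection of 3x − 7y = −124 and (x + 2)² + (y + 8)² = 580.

(−18, 10) and (−4, 16)

Substitute y = (124 + 3x)/7:
58x² + 1276x + 4176 = 0  ⟹  x² + 22x + 72 = 0
x = −4 or x = −18, giving (−4, 16) and (−18, 10).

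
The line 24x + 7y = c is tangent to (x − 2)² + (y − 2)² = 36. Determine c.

c = −88 or c = 212

For a tangent, require d(centre, line) = r = 6.
|24·2 + 7·2 − c| / √625 = 6
|c − (62)| = 6·25, so c = 212 or c = −88.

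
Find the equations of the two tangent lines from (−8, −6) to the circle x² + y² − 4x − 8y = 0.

A line y − (−6) = m(x − (−8)) is tangent when its distance from (2, 4) is 2√5:
(10m − (10))² = 20(m² + 1)
2m² − 5m + 2 = 0, so m = 1/2 or m = 2.
Through (−8, −6) these give x − 2y = 4 and 2x − y = −10.

x − 2y = 4 and 2x − y = −10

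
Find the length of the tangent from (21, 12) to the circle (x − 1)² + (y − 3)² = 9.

Centre (1, 3), r² = 9. |PO|² = (20)² + (9)² = 481.
The tangent meets the radius at right angles, so tangent² = |PO|² − r² = 481 − 9 = 472.

2√118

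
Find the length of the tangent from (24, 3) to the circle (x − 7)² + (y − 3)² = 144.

√145

The centre is (7, 3) and r = 12. The square of the distance from P to the centre is 289 + 0 = 289.
Power of the point: PT² = |PO|² − r² = 145, so PT = √145.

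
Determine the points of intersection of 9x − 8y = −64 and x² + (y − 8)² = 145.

(−8, −1) and (8, 17)

From the line, y = (64 + 9x)/8. Substituting:
145x² − 9280 = 0  ⟹  x² − 64 = 0
x = 8 or x = −8, giving (8, 17) and (−8, −1).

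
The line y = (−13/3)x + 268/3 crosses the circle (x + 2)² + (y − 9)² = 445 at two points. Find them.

Substitute y = (268 − 13x)/3:
178x² − 6230x + 54112 = 0  ⟹  x² − 35x + 304 = 0
x = 19 or x = 16, giving (19, 7) and (16, 20).

(16, 20) and (19, 7)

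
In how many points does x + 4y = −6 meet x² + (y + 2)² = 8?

2

d² = (1·0 + 4·(−2) − (−6))²/17 = 4/17; r² = 8.
Since d² < r², the line cuts the circle twice.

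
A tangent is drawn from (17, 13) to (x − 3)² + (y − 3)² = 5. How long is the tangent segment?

√291

The centre is (3, 3) and r = √5. The square of the distance from P to the centre is 196 + 100 = 296.
The tangent meets the radius at right angles, so tangent² = |PO|² − r² = 296 − 5 = 291.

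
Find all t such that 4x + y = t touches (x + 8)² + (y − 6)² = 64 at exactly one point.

t = −26 ± 8√17

For a tangent, require d(centre, line) = r = 8.
|4·(−8) + 1·6 − t| / √17 = 8
|t − (−26)| = 8√17.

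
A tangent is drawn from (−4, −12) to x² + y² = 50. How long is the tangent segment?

With centre O = (0, 0), |OP|² = 160 and r² = 50.
Power of the point: PT² = |PO|² − r² = 110, so PT = √110.

√110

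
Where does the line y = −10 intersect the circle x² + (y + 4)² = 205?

Express y = −10 and substitute into the circle:
x² − 169 = 0
x = 13 or x = −13, giving (13, −10) and (−13, −10).

(−13, −10) and (13, −10)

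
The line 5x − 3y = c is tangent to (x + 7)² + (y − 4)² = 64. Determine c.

For a tangent, require d(centre, line) = r = 8.
|5·(−7) − 3·4 − c| / √34 = 8
|c − (−47)| = 8√34.

c = −47 ± 8√34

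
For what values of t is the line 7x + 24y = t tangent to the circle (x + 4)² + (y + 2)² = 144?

For a tangent, require d(centre, line) = r = 12.
|7·(−4) + 24·(−2) − t| / √625 = 12
|t − (−76)| = 12·25, so t = 224 or t = −376.

t = −376 or t = 224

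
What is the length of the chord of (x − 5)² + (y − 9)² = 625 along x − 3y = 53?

5√10

The distance from (5, 9) to the line is 75/√10, and r² = 625.
Half the chord is √(r² − d²) = √(125/2), so the full chord is 5√10.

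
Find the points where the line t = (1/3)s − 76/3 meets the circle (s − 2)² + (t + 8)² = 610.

From the line, t = (−76 + s)/3. Substituting:
10s² − 140s − 2750 = 0  ⟹  s² − 14s − 275 = 0
s = 25 or s = −11, giving (25, −17) and (−11, −29).

(−11, −29) and (25, −17)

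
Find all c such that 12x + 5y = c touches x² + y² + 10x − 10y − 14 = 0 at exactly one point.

c = −139 or c = 69

For a tangent, require d(centre, line) = r = 8.
|12·(−5) + 5·5 − c| / √169 = 8
|c − (−35)| = 8·13, so c = 69 or c = −139.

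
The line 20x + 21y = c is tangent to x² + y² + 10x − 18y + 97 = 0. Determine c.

c = 2 or c = 176

The line touches the circle iff its distance from (−5, 9) is 3:
|20·(−5) + 21·9 − c| / √841 = 3
|c − (89)| = 3·29, so c = 176 or c = 2.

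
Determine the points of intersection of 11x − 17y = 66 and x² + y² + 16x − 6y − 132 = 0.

(−11, −11) and (6, 0)

From the line, y = (−66 + 11x)/17. Substituting:
410x² + 2050x − 27060 = 0  ⟹  x² + 5x − 66 = 0
x = 6 or x = −11, giving (6, 0) and (−11, −11).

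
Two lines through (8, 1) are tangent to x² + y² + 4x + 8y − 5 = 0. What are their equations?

Let a tangent through (8, 1) have slope m. Its distance from (−2, −4) must equal 5:
(−10m − (−5))² = 25(m² + 1)
3m² − 4m = 0, so m = 4/3 or m = 0.
With m = 4/3: 4x − 3y = 29. With m = 0: y = 1.

4x − 3y = 29 and y = 1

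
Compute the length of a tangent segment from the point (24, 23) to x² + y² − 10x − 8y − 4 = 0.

√677

The centre is (5, 4) and r = 3√5. The square of the distance from P to the centre is 361 + 361 = 722.
The tangent meets the radius at right angles, so tangent² = |PO|² − r² = 722 − 45 = 677.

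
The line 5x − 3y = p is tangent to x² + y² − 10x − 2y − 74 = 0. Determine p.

p = 22 ± 10√34

For a tangent, require d(centre, line) = r = 10.
|5·5 − 3·1 − p| / √34 = 10
|p − (22)| = 10√34.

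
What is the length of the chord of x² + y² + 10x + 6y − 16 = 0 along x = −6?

14

Centre (−5, −3), r² = 50. Perpendicular distance d from centre to line = |1| / √1 = 1.
Half the chord is √(r² − d²) = √(49), so the full chord is 14.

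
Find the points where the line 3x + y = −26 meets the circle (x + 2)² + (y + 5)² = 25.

(−7, −5) and (−6, −8)

From the line, y = −3x − 26. Substituting:
10x² + 130x + 420 = 0  ⟹  x² + 13x + 42 = 0
x = −6 or x = −7, giving (−6, −8) and (−7, −5).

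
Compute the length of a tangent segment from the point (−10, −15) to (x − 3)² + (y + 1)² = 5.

With centre O = (3, −1), |OP|² = 365 and r² = 5.
Power of the point: PT² = |PO|² − r² = 360, so PT = 6√10.

6√10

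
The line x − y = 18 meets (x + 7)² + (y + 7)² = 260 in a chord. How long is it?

The distance from (−7, −7) to the line is 18/√2, and r² = 260.
Chord = 2√(r² − d²) = 2·√(98) = 14√2.

14√2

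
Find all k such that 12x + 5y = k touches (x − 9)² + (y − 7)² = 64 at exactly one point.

k = 39 or k = 247

Tangency holds when the distance from the centre (9, 7) to the line equals the radius 8:
|12·9 + 5·7 − k| / √169 = 8
|k − (143)| = 8·13, so k = 247 or k = 39.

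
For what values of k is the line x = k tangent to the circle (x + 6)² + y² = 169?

For a tangent, require d(centre, line) = r = 13.
|1·(−6) + 0·0 − k| / √1 = 13
|k − (−6)| = 13, so k = 7 or k = −19.

k = −19 or k = 7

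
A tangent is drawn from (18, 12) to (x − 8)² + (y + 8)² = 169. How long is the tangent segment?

The centre is (8, −8) and r = 13. The square of the distance from P to the centre is 100 + 400 = 500.
By the tangent–radius right angle, tangent length = √(|PO|² − r²) = √331.

√331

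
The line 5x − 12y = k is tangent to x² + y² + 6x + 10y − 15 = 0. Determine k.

k = −46 or k = 136

Tangency holds when the distance from the centre (−3, −5) to the line equals the radius 7:
|5·(−3) − 12·(−5) − k| / √169 = 7
|k − (45)| = 7·13, so k = 136 or k = −46.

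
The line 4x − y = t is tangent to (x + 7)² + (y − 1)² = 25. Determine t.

t = −29 ± 5√17

The line touches the circle iff its distance from (−7, 1) is 5:
|4·(−7) − 1·1 − t| / √17 = 5
|t − (−29)| = 5√17.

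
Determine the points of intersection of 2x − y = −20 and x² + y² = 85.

(−9, 2) and (−7, 6)

Express y = 2x + 20 and substitute into the circle:
5x² + 80x + 315 = 0  ⟹  x² + 16x + 63 = 0
x = −7 or x = −9, giving (−7, 6) and (−9, 2).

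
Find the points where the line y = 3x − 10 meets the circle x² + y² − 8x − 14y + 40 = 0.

(4, 2) and (7, 11)

Express y = 3x − 10 and substitute into the circle:
10x² − 110x + 280 = 0  ⟹  x² − 11x + 28 = 0
x = 7 or x = 4, giving (7, 11) and (4, 2).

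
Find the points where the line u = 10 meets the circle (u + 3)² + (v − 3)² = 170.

(10, 2) and (10, 4)

The line gives u = 10. Substituting into the circle:
v² − 6v + 8 = 0
v = 4 or v = 2, giving (10, 4) and (10, 2).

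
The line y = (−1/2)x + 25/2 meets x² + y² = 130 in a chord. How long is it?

2√5

Substitute y = (25 − x)/2:
5x² − 50x + 105 = 0  ⟹  x² − 10x + 21 = 0
x = 7 or x = 3, giving (7, 9) and (3, 11).
|(7, 9) − (3, 11)| = √((4)² + (−2)²) = 2√5.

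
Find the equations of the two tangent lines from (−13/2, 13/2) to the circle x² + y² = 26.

Write the tangent as mx − y + (13/2 − m·(−13/2)) = 0 and set its distance from the centre to √26:
(13/2m − (−13/2))² = 26(m² + 1)
5m² + 26m + 5 = 0, so m = −1/5 or m = −5.
With m = −1/5: x + 5y = 26. With m = −5: 5x + y = −26.

x + 5y = 26 and 5x + y = −26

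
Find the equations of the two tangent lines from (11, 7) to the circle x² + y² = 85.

9x − 2y = 85 and 2x + 9y = 85

A line y − (7) = m(x − (11)) is tangent when its distance from (0, 0) is √85:
[m·(−11) − (−7)]² = 85(m² + 1)
18m² − 77m − 18 = 0, so m = 9/2 or m = −2/9.
Through (11, 7) these give 9x − 2y = 85 and 2x + 9y = 85.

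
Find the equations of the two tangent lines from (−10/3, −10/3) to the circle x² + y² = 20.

2x + y = −10 and x + 2y = −10

A line y − (−10/3) = m(x − (−10/3)) is tangent when its distance from (0, 0) is 2√5:
(10/3m − (10/3))² = 20(m² + 1)
2m² + 5m + 2 = 0, so m = −2 or m = −1/2.
With m = −2: 2x + y = −10. With m = −1/2: x + 2y = −10.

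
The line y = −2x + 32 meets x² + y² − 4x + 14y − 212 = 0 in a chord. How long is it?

4√5

The distance from (2, −7) to the line is 35/√5, and r² = 265.
Chord = 2√(r² − d²) = 2·√(20) = 4√5.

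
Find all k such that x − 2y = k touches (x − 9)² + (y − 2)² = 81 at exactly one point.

k = 5 ± 9√5

The line touches the circle iff its distance from (9, 2) is 9:
|1·9 − 2·2 − k| / √5 = 9
|k − (5)| = 9√5.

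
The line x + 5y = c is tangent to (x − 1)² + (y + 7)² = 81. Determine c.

c = −34 ± 9√26

For a tangent, require d(centre, line) = r = 9.
|1·1 + 5·(−7) − c| / √26 = 9
|c − (−34)| = 9√26.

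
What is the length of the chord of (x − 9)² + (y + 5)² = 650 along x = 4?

The line gives x = 4. Substituting into the circle:
y² + 10y − 600 = 0
y = 20 or y = −30, giving (4, 20) and (4, −30).
Chord length = distance between (4, 20) and (4, −30) = √2500 = 50.

50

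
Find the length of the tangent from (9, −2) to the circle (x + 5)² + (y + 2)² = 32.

2√41

Centre (−5, −2), r² = 32. |PO|² = (14)² + (0)² = 196.
By the tangent–radius right angle, tangent length = √(|PO|² − r²) = √164 = 2√41.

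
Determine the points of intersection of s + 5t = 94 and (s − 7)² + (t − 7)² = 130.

Express t = (94 − s)/5 and substitute into the circle:
26s² − 468s + 1456 = 0  ⟹  s² − 18s + 56 = 0
s = 14 or s = 4, giving (14, 16) and (4, 18).

(4, 18) and (14, 16)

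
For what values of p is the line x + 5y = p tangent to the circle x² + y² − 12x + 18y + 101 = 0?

For a tangent, require d(centre, line) = r = 4.
|1·6 + 5·(−9) − p| / √26 = 4
|p − (−39)| = 4√26.

p = −39 ± 4√26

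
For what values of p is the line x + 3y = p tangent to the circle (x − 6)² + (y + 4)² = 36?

p = −6 ± 6√10

Tangency holds when the distance from the centre (6, −4) to the line equals the radius 6:
|1·6 + 3·(−4) − p| / √10 = 6
|p − (−6)| = 6√10.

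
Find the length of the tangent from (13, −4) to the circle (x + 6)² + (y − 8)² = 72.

√433

With centre O = (−6, 8), |OP|² = 505 and r² = 72.
The tangent meets the radius at right angles, so tangent² = |PO|² − r² = 505 − 72 = 433.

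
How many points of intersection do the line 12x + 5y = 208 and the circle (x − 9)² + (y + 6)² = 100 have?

1

Substituting the line into the circle gives 169x² − 6162x + 56169 = 0.
Δ = 37970244 − 37970244 = 0.
A repeated root: the line is tangent.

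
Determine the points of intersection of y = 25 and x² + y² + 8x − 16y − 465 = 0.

Express y = 25 and substitute into the circle:
x² + 8x − 240 = 0
x = 12 or x = −20, giving (12, 25) and (−20, 25).

(−20, 25) and (12, 25)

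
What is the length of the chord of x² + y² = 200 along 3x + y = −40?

Centre (0, 0), r² = 200. Perpendicular distance d from centre to line = |40| / √10 = 40/√10.
Half the chord is √(r² − d²) = √(40), so the full chord is 4√10.

4√10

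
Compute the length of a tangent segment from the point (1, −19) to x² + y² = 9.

With centre O = (0, 0), |OP|² = 362 and r² = 9.
The tangent meets the radius at right angles, so tangent² = |PO|² − r² = 362 − 9 = 353.

√353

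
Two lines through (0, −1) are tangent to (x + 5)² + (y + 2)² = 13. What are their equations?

3x − 2y = 2 and 2x + 3y = −3

Write the tangent as mx − y + (−1 − m·(0)) = 0 and set its distance from the centre to √13:
[m·(−5) − (−1)]² = 13(m² + 1)
6m² − 5m − 6 = 0, so m = 3/2 or m = −2/3.
Through (0, −1) these give 3x − 2y = 2 and 2x + 3y = −3.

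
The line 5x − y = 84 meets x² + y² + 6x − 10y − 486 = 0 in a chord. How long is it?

4√26

Express y = 5x − 84 and substitute into the circle:
26x² − 884x + 7410 = 0  ⟹  x² − 34x + 285 = 0
x = 19 or x = 15, giving (19, 11) and (15, −9).
Chord length = distance between (19, 11) and (15, −9) = √416 = 4√26.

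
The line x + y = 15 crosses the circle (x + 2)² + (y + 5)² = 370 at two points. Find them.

(1, 14) and (17, −2)

Substitute y = −x + 15:
2x² − 36x + 34 = 0  ⟹  x² − 18x + 17 = 0
x = 17 or x = 1, giving (17, −2) and (1, 14).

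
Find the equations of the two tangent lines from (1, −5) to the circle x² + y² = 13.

2x + 3y = −13 and 3x − 2y = 13

A line y − (−5) = m(x − (1)) is tangent when its distance from (0, 0) is √13:
[m·(−1) − (5)]² = 13(m² + 1)
6m² − 5m − 6 = 0, so m = −2/3 or m = 3/2.
With m = −2/3: 2x + 3y = −13. With m = 3/2: 3x − 2y = 13.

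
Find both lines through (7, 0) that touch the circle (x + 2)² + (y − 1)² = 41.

A line y − (0) = m(x − (7)) is tangent when its distance from (−2, 1) is √41:
[m·(−9) − (1)]² = 41(m² + 1)
20m² + 9m − 20 = 0, so m = −5/4 or m = 4/5.
With m = −5/4: 5x + 4y = 35. With m = 4/5: 4x − 5y = 28.

5x + 4y = 35 and 4x − 5y = 28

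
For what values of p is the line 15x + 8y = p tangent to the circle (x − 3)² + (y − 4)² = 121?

p = −110 or p = 264

The line touches the circle iff its distance from (3, 4) is 11:
|15·3 + 8·4 − p| / √289 = 11
|p − (77)| = 11·17, so p = 264 or p = −110.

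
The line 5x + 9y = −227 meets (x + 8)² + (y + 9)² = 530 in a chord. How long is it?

From the line, y = (−227 − 5x)/9. Substituting:
106x² + 2756x − 16430 = 0  ⟹  x² + 26x − 155 = 0
x = 5 or x = −31, giving (5, −28) and (−31, −8).
|(5, −28) − (−31, −8)| = √((36)² + (−20)²) = 4√106.

4√106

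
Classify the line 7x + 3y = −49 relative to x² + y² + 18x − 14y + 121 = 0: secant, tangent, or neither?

secant

Substituting the line into the circle gives 58x² + 1142x + 5548 = 0.
Discriminant = (1142)² − 4·58·(5548) = 17028 > 0.
Two real roots: the line is a secant.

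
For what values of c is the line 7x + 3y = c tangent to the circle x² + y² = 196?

c = ±14√58

For a tangent, require d(centre, line) = r = 14.
|7·0 + 3·0 − c| / √58 = 14
|c| = 14√58.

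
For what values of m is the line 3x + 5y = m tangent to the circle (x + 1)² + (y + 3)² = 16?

For a tangent, require d(centre, line) = r = 4.
|3·(−1) + 5·(−3) − m| / √34 = 4
|m − (−18)| = 4√34.

m = −18 ± 4√34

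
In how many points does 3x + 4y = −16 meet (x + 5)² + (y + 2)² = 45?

Centre (−5, −2), r² = 45. Distance² from centre to line = (−7)²/25 = 49/25.
Since d² < r², the line cuts the circle twice.

2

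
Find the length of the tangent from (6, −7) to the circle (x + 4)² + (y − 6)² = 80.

With centre O = (−4, 6), |OP|² = 269 and r² = 80.
Power of the point: PT² = |PO|² − r² = 189, so PT = 3√21.

3√21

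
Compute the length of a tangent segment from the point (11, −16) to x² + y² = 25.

4√22

The centre is (0, 0) and r = 5. The square of the distance from P to the centre is 121 + 256 = 377.
The tangent meets the radius at right angles, so tangent² = |PO|² − r² = 377 − 25 = 352.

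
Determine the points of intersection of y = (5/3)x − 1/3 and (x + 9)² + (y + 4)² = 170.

(−10, −17) and (2, 3)

Express y = (−1 + 5x)/3 and substitute into the circle:
34x² + 272x − 680 = 0  ⟹  x² + 8x − 20 = 0
x = 2 or x = −10, giving (2, 3) and (−10, −17).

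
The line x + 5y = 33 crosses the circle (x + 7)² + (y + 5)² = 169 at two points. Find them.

Express y = (33 − x)/5 and substitute into the circle:
26x² + 234x + 364 = 0  ⟹  x² + 9x + 14 = 0
x = −2 or x = −7, giving (−2, 7) and (−7, 8).

(−7, 8) and (−2, 7)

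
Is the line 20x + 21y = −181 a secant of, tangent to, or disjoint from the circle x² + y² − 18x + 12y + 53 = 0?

disjoint

Substituting the line into the circle gives 841x² − 5738x + 10522 = 0.
Δ = 32924644 − 35396008 = −2471364.
No real roots: the line does not meet the circle.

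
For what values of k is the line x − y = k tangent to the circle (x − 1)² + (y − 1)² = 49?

k = ±7√2

The line touches the circle iff its distance from (1, 1) is 7:
|1·1 − 1·1 − k| / √2 = 7
|k| = 7√2.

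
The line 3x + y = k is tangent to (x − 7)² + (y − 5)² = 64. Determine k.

The line touches the circle iff its distance from (7, 5) is 8:
|3·7 + 1·5 − k| / √10 = 8
|k − (26)| = 8√10.

k = 26 ± 8√10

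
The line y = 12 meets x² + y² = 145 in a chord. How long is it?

Centre (0, 0), r² = 145. Perpendicular distance d from centre to line = |−12| / √1 = 12.
Chord = 2√(r² − d²) = 2·√(1) = 2.

2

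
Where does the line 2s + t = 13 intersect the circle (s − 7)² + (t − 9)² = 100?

(−1, 15) and (7, −1)

From the line, t = −2s + 13. Substituting:
5s² − 30s − 35 = 0  ⟹  s² − 6s − 7 = 0
s = 7 or s = −1, giving (7, −1) and (−1, 15).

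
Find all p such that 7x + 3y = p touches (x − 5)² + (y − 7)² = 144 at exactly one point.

p = 56 ± 12√58

For a tangent, require d(centre, line) = r = 12.
|7·5 + 3·7 − p| / √58 = 12
|p − (56)| = 12√58.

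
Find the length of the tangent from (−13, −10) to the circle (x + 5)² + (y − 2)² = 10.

With centre O = (−5, 2), |OP|² = 208 and r² = 10.
The tangent meets the radius at right angles, so tangent² = |PO|² − r² = 208 − 10 = 198.

3√22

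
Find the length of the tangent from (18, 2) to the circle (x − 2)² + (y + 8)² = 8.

Centre (2, −8), r² = 8. |PO|² = (16)² + (10)² = 356.
Power of the point: PT² = |PO|² − r² = 348, so PT = 2√87.

2√87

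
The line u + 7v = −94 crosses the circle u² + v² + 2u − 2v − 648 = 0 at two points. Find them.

(−24, −10) and (18, −16)

Express v = (−94 − u)/7 and substitute into the circle:
50u² + 300u − 21600 = 0  ⟹  u² + 6u − 432 = 0
u = 18 or u = −24, giving (18, −16) and (−24, −10).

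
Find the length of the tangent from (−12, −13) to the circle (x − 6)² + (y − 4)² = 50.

√563

The centre is (6, 4) and r = 5√2. The square of the distance from P to the centre is 324 + 289 = 613.
The tangent meets the radius at right angles, so tangent² = |PO|² − r² = 613 − 50 = 563.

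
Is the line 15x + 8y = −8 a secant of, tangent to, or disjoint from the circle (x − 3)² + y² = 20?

Substituting the line into the circle gives 289x² − 144x − 640 = 0.
Δ = 20736 − (−739840) = 760576.
Two real roots: the line is a secant.

secant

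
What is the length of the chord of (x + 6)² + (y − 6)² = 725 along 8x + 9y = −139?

4√145

Express y = (−139 − 8x)/9 and substitute into the circle:
145x² + 4060x − 18560 = 0  ⟹  x² + 28x − 128 = 0
x = 4 or x = −32, giving (4, −19) and (−32, 13).
Chord length = distance between (4, −19) and (−32, 13) = √2320 = 4√145.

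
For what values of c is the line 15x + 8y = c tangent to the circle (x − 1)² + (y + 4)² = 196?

For a tangent, require d(centre, line) = r = 14.
|15·1 + 8·(−4) − c| / √289 = 14
|c − (−17)| = 14·17, so c = 221 or c = −255.

c = −255 or c = 221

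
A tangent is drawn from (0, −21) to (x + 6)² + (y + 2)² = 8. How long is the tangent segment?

√389

With centre O = (−6, −2), |OP|² = 397 and r² = 8.
By the tangent–radius right angle, tangent length = √(|PO|² − r²) = √389.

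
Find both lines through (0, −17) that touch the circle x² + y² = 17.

4x − y = 17 and 4x + y = −17

A line y − (−17) = m(x − (0)) is tangent when its distance from (0, 0) is √17:
(0m − (17))² = 17(m² + 1)
m² − 16 = 0, so m = 4 or m = −4.
Through (0, −17) these give 4x − y = 17 and 4x + y = −17.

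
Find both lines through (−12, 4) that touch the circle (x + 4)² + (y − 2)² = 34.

5x + 3y = −48 and 3x − 5y = −56

A line y − (4) = m(x − (−12)) is tangent when its distance from (−4, 2) is √34:
[m·(8) − (−2)]² = 34(m² + 1)
15m² + 16m − 15 = 0, so m = −5/3 or m = 3/5.
With m = −5/3: 5x + 3y = −48. With m = 3/5: 3x − 5y = −56.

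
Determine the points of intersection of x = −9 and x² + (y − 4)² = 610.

(−9, −19) and (−9, 27)

The line gives x = −9. Substituting into the circle:
y² − 8y − 513 = 0
y = 27 or y = −19, giving (−9, 27) and (−9, −19).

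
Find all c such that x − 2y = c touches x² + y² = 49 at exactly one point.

The line touches the circle iff its distance from (0, 0) is 7:
|1·0 − 2·0 − c| / √5 = 7
|c| = 7√5.

c = ±7√5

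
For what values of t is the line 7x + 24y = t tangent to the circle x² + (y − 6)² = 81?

Tangency holds when the distance from the centre (0, 6) to the line equals the radius 9:
|7·0 + 24·6 − t| / √625 = 9
|t − (144)| = 9·25, so t = 369 or t = −81.

t = −81 or t = 369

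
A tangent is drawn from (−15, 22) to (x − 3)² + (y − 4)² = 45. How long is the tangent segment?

3√67

Centre (3, 4), r² = 45. |PO|² = (−18)² + (18)² = 648.
Power of the point: PT² = |PO|² − r² = 603, so PT = 3√67.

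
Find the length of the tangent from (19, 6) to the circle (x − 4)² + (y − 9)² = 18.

With centre O = (4, 9), |OP|² = 234 and r² = 18.
Power of the point: PT² = |PO|² − r² = 216, so PT = 6√6.

6√6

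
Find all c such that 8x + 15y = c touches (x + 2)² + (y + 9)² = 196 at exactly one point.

c = −389 or c = 87

Tangency holds when the distance from the centre (−2, −9) to the line equals the radius 14:
|8·(−2) + 15·(−9) − c| / √289 = 14
|c − (−151)| = 14·17, so c = 87 or c = −389.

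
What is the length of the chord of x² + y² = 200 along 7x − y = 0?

20√2

From the line, y = 7x. Substituting:
50x² − 200 = 0  ⟹  x² − 4 = 0
x = 2 or x = −2, giving (2, 14) and (−2, −14).
Chord length = distance between (2, 14) and (−2, −14) = √800 = 20√2.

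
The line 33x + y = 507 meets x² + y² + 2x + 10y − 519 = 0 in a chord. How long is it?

From the line, y = −33x + 507. Substituting:
1090x² − 33790x + 261600 = 0  ⟹  x² − 31x + 240 = 0
x = 16 or x = 15, giving (16, −21) and (15, 12).
|(16, −21) − (15, 12)| = √((1)² + (−33)²) = √1090.

√1090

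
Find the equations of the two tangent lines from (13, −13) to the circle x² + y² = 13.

A line y − (−13) = m(x − (13)) is tangent when its distance from (0, 0) is √13:
[m·(−13) − (13)]² = 13(m² + 1)
6m² + 13m + 6 = 0, so m = −3/2 or m = −2/3.
With m = −3/2: 3x + 2y = 13. With m = −2/3: 2x + 3y = −13.

3x + 2y = 13 and 2x + 3y = −13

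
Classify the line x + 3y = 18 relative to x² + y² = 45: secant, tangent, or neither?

secant

d² = (1·0 + 3·0 − (18))²/10 = 162/5; r² = 45.
Since d² < r², the line cuts the circle twice.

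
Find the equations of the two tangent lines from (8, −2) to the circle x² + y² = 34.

A line y − (−2) = m(x − (8)) is tangent when its distance from (0, 0) is √34:
[m·(−8) − (2)]² = 34(m² + 1)
15m² + 16m − 15 = 0, so m = 3/5 or m = −5/3.
Through (8, −2) these give 3x − 5y = 34 and 5x + 3y = 34.

3x − 5y = 34 and 5x + 3y = 34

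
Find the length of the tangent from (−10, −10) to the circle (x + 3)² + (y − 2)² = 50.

With centre O = (−3, 2), |OP|² = 193 and r² = 50.
Power of the point: PT² = |PO|² − r² = 143, so PT = √143.

√143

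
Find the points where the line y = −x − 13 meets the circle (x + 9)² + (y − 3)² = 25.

Substitute y = −x − 13:
2x² + 50x + 312 = 0  ⟹  x² + 25x + 156 = 0
x = −12 or x = −13, giving (−12, −1) and (−13, 0).

(−13, 0) and (−12, −1)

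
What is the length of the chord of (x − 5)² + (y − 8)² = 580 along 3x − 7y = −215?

2√58

The distance from (5, 8) to the line is 174/√58, and r² = 580.
Chord = 2√(r² − d²) = 2·√(58) = 2√58.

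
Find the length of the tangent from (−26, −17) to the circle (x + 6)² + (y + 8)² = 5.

With centre O = (−6, −8), |OP|² = 481 and r² = 5.
By the tangent–radius right angle, tangent length = √(|PO|² − r²) = √476 = 2√119.

2√119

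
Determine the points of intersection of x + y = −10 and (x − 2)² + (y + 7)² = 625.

(−18, 8) and (17, −27)

Express y = −x − 10 and substitute into the circle:
2x² + 2x − 612 = 0  ⟹  x² + x − 306 = 0
x = 17 or x = −18, giving (17, −27) and (−18, 8).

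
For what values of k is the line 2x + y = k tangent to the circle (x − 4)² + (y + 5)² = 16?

k = 3 ± 4√5

The line touches the circle iff its distance from (4, −5) is 4:
|2·4 + 1·(−5) − k| / √5 = 4
|k − (3)| = 4√5.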